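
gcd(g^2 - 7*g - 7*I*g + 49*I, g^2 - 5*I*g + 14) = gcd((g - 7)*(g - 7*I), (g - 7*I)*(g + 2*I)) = g - 7*I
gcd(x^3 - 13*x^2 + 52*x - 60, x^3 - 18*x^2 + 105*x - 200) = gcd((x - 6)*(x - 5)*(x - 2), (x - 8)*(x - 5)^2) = x - 5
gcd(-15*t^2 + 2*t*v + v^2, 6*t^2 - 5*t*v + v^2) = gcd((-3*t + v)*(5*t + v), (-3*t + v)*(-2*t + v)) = 3*t - v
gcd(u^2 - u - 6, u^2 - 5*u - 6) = 1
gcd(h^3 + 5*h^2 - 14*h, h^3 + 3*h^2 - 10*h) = h^2 - 2*h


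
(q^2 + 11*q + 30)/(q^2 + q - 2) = (q^2 + 11*q + 30)/(q^2 + q - 2)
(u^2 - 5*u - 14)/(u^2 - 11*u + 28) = (u + 2)/(u - 4)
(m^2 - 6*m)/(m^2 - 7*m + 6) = m/(m - 1)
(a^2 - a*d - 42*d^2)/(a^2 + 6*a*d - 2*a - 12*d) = (a - 7*d)/(a - 2)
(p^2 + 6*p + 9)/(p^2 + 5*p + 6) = (p + 3)/(p + 2)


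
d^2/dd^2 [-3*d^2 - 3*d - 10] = -6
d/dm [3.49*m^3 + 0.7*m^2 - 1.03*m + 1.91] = 10.47*m^2 + 1.4*m - 1.03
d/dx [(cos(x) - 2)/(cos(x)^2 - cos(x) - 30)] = (cos(x)^2 - 4*cos(x) + 32)*sin(x)/(sin(x)^2 + cos(x) + 29)^2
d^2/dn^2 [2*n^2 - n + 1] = 4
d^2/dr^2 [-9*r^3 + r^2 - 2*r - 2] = 2 - 54*r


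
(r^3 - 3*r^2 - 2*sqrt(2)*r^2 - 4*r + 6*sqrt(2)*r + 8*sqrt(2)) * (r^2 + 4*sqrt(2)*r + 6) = r^5 - 3*r^4 + 2*sqrt(2)*r^4 - 14*r^3 - 6*sqrt(2)*r^3 - 20*sqrt(2)*r^2 + 30*r^2 + 40*r + 36*sqrt(2)*r + 48*sqrt(2)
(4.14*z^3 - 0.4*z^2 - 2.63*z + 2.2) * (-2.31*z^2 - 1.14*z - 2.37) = -9.5634*z^5 - 3.7956*z^4 - 3.2805*z^3 - 1.1358*z^2 + 3.7251*z - 5.214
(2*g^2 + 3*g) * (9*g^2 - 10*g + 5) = 18*g^4 + 7*g^3 - 20*g^2 + 15*g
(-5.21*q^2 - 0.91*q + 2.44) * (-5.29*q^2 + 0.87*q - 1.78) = 27.5609*q^4 + 0.2812*q^3 - 4.4255*q^2 + 3.7426*q - 4.3432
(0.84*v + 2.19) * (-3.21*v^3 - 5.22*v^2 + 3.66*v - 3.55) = -2.6964*v^4 - 11.4147*v^3 - 8.3574*v^2 + 5.0334*v - 7.7745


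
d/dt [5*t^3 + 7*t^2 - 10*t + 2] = 15*t^2 + 14*t - 10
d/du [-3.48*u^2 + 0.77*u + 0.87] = 0.77 - 6.96*u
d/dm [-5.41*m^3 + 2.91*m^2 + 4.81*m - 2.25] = -16.23*m^2 + 5.82*m + 4.81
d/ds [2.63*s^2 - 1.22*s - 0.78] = 5.26*s - 1.22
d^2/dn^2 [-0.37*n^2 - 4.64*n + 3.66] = -0.740000000000000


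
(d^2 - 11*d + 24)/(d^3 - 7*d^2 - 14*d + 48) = (d - 3)/(d^2 + d - 6)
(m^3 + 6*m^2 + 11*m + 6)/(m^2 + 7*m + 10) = (m^2 + 4*m + 3)/(m + 5)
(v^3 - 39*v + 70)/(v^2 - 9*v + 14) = (v^2 + 2*v - 35)/(v - 7)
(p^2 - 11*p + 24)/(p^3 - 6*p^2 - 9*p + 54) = (p - 8)/(p^2 - 3*p - 18)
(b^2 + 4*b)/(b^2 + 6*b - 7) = b*(b + 4)/(b^2 + 6*b - 7)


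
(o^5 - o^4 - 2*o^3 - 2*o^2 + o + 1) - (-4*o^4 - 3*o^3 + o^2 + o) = o^5 + 3*o^4 + o^3 - 3*o^2 + 1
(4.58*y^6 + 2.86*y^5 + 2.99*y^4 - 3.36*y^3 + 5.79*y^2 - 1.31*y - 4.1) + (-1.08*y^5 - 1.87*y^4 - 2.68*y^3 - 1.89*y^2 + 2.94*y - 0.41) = 4.58*y^6 + 1.78*y^5 + 1.12*y^4 - 6.04*y^3 + 3.9*y^2 + 1.63*y - 4.51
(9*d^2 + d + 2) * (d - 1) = 9*d^3 - 8*d^2 + d - 2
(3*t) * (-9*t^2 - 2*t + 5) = -27*t^3 - 6*t^2 + 15*t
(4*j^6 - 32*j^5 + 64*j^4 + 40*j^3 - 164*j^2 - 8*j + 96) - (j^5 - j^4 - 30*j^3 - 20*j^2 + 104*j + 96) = 4*j^6 - 33*j^5 + 65*j^4 + 70*j^3 - 144*j^2 - 112*j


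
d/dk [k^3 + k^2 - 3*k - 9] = 3*k^2 + 2*k - 3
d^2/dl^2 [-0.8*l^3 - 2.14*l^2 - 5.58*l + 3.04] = -4.8*l - 4.28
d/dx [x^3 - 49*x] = 3*x^2 - 49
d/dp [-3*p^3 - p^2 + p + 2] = -9*p^2 - 2*p + 1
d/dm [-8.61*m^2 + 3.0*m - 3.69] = 3.0 - 17.22*m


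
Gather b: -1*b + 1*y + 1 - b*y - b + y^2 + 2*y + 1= b*(-y - 2) + y^2 + 3*y + 2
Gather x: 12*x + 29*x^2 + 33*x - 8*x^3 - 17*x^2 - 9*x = -8*x^3 + 12*x^2 + 36*x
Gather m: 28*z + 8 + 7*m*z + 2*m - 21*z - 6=m*(7*z + 2) + 7*z + 2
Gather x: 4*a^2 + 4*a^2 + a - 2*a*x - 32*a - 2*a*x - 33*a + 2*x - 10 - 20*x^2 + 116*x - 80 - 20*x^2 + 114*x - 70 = 8*a^2 - 64*a - 40*x^2 + x*(232 - 4*a) - 160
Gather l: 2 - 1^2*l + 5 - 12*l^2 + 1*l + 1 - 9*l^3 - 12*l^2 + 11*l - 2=-9*l^3 - 24*l^2 + 11*l + 6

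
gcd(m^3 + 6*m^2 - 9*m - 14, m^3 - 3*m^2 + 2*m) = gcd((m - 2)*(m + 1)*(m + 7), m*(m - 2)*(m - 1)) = m - 2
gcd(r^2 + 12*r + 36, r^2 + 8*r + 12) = r + 6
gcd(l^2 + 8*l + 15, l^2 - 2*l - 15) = l + 3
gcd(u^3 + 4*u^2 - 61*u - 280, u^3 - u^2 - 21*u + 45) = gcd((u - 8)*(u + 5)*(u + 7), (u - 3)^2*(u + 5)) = u + 5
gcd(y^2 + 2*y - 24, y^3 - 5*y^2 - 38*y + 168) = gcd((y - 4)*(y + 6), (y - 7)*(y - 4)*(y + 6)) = y^2 + 2*y - 24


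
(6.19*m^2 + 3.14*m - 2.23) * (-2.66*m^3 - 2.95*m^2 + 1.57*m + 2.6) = -16.4654*m^5 - 26.6129*m^4 + 6.3871*m^3 + 27.6023*m^2 + 4.6629*m - 5.798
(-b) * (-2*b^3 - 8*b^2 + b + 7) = 2*b^4 + 8*b^3 - b^2 - 7*b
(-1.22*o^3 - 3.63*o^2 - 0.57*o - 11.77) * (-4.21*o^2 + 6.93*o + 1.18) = 5.1362*o^5 + 6.8277*o^4 - 24.1958*o^3 + 41.3182*o^2 - 82.2387*o - 13.8886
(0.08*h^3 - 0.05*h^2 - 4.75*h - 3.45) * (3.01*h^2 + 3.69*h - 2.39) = 0.2408*h^5 + 0.1447*h^4 - 14.6732*h^3 - 27.7925*h^2 - 1.378*h + 8.2455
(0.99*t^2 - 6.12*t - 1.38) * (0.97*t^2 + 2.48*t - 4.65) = 0.9603*t^4 - 3.4812*t^3 - 21.1197*t^2 + 25.0356*t + 6.417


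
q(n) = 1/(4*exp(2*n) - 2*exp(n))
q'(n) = (-8*exp(2*n) + 2*exp(n))/(4*exp(2*n) - 2*exp(n))^2 = (1 - 4*exp(n))*exp(-n)/(2*(2*exp(n) - 1)^2)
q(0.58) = 0.11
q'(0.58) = -0.26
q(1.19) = 0.03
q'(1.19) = -0.06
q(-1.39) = -4.00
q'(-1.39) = 0.03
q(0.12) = 0.35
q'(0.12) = -0.99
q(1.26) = 0.02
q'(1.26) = -0.05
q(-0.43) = 2.55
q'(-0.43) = -13.59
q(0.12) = 0.35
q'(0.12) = -0.99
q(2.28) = 0.00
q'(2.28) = -0.01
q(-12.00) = -81378.40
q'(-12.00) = 81377.40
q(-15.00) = -1634509.69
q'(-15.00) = 1634508.69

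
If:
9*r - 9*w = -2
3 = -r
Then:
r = -3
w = -25/9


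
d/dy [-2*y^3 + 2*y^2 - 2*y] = -6*y^2 + 4*y - 2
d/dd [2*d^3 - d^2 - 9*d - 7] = 6*d^2 - 2*d - 9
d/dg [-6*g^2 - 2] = -12*g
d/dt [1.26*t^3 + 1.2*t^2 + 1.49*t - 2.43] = 3.78*t^2 + 2.4*t + 1.49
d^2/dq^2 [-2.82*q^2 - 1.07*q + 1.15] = -5.64000000000000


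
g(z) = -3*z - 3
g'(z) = -3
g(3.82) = -14.46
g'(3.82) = -3.00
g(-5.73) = 14.19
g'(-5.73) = -3.00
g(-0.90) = -0.30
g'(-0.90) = -3.00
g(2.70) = -11.10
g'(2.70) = -3.00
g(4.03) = -15.09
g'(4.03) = -3.00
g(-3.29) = 6.87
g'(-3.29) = -3.00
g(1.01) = -6.03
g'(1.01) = -3.00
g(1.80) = -8.40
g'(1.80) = -3.00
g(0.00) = -3.00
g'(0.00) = -3.00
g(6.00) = -21.00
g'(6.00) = -3.00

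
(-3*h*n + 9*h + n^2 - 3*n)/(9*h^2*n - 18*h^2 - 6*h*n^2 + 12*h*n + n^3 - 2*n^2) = (3 - n)/(3*h*n - 6*h - n^2 + 2*n)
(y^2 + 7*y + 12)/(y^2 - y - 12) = (y + 4)/(y - 4)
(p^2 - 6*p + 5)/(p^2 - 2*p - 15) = (p - 1)/(p + 3)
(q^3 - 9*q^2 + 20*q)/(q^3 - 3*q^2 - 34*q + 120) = q/(q + 6)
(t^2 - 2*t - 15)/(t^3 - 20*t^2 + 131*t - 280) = (t + 3)/(t^2 - 15*t + 56)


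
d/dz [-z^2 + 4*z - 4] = 4 - 2*z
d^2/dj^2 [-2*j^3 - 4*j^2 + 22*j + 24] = -12*j - 8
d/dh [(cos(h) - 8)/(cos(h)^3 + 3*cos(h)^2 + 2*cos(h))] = (-93*cos(h) - 21*cos(2*h) + cos(3*h) - 53)*sin(h)/(2*(cos(h) + 1)^2*(cos(h) + 2)^2*cos(h)^2)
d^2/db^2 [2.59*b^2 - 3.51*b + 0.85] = 5.18000000000000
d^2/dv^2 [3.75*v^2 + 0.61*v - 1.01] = 7.50000000000000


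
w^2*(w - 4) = w^3 - 4*w^2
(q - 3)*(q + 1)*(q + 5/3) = q^3 - q^2/3 - 19*q/3 - 5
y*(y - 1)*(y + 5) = y^3 + 4*y^2 - 5*y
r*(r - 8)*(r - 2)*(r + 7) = r^4 - 3*r^3 - 54*r^2 + 112*r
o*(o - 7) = o^2 - 7*o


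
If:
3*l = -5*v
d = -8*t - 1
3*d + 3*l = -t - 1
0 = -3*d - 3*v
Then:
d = -1/9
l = -5/27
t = -1/9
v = 1/9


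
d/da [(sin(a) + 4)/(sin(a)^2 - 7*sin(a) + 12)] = (-8*sin(a) + cos(a)^2 + 39)*cos(a)/(sin(a)^2 - 7*sin(a) + 12)^2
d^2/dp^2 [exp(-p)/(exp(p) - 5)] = ((exp(p) - 5)^2 + (exp(p) - 5)*exp(p) + 2*exp(2*p))*exp(-p)/(exp(p) - 5)^3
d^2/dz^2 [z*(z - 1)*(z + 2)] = 6*z + 2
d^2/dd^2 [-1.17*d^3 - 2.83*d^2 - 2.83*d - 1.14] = -7.02*d - 5.66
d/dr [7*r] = 7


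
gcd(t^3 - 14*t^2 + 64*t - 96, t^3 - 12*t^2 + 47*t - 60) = t - 4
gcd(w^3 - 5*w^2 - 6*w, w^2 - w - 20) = 1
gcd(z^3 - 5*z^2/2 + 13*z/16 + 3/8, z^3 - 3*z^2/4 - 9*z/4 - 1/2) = z^2 - 7*z/4 - 1/2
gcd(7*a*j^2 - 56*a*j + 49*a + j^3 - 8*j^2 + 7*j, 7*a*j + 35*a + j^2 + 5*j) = 7*a + j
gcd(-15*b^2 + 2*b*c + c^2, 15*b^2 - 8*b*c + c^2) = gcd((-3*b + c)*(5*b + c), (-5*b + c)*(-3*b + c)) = 3*b - c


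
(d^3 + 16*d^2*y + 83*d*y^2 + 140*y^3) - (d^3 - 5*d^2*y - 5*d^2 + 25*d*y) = 21*d^2*y + 5*d^2 + 83*d*y^2 - 25*d*y + 140*y^3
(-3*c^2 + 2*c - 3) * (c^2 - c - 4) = -3*c^4 + 5*c^3 + 7*c^2 - 5*c + 12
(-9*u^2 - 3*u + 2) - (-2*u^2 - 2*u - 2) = -7*u^2 - u + 4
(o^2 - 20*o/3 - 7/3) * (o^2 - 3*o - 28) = o^4 - 29*o^3/3 - 31*o^2/3 + 581*o/3 + 196/3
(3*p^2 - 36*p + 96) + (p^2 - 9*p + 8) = 4*p^2 - 45*p + 104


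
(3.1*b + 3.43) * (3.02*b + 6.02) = 9.362*b^2 + 29.0206*b + 20.6486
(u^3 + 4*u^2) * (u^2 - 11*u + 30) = u^5 - 7*u^4 - 14*u^3 + 120*u^2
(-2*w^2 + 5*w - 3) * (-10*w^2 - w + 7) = 20*w^4 - 48*w^3 + 11*w^2 + 38*w - 21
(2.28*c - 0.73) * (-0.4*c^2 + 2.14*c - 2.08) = -0.912*c^3 + 5.1712*c^2 - 6.3046*c + 1.5184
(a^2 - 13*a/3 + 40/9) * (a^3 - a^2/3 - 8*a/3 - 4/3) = a^5 - 14*a^4/3 + 29*a^3/9 + 236*a^2/27 - 164*a/27 - 160/27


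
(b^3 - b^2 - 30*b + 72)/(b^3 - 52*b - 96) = (b^2 - 7*b + 12)/(b^2 - 6*b - 16)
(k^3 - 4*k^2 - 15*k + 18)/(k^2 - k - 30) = (k^2 + 2*k - 3)/(k + 5)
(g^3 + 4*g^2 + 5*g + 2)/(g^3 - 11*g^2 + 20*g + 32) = (g^2 + 3*g + 2)/(g^2 - 12*g + 32)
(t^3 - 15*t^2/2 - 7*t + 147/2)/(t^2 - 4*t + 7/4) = 2*(t^2 - 4*t - 21)/(2*t - 1)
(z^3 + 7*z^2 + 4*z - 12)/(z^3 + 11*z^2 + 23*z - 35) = (z^2 + 8*z + 12)/(z^2 + 12*z + 35)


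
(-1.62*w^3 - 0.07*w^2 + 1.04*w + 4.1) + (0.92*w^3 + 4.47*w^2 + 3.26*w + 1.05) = -0.7*w^3 + 4.4*w^2 + 4.3*w + 5.15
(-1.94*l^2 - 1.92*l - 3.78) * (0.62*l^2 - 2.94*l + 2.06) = -1.2028*l^4 + 4.5132*l^3 - 0.6952*l^2 + 7.158*l - 7.7868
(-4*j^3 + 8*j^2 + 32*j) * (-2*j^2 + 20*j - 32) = 8*j^5 - 96*j^4 + 224*j^3 + 384*j^2 - 1024*j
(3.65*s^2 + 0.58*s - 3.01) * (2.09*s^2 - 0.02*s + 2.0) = 7.6285*s^4 + 1.1392*s^3 + 0.997500000000001*s^2 + 1.2202*s - 6.02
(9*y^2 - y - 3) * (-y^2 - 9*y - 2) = -9*y^4 - 80*y^3 - 6*y^2 + 29*y + 6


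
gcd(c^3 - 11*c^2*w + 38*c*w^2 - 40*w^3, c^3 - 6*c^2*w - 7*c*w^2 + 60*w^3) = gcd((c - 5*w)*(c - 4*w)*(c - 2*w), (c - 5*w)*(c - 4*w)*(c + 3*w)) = c^2 - 9*c*w + 20*w^2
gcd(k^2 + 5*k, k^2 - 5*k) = k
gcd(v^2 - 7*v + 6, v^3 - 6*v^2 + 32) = 1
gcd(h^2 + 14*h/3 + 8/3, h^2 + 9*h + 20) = h + 4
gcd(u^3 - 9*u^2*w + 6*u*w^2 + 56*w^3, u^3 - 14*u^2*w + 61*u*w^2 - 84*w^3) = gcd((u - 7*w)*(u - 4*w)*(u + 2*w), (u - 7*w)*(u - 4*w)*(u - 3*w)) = u^2 - 11*u*w + 28*w^2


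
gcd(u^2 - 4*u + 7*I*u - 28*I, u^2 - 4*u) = u - 4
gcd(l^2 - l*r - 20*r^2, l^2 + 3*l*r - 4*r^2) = l + 4*r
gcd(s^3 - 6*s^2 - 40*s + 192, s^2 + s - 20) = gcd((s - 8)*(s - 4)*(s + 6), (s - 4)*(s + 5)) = s - 4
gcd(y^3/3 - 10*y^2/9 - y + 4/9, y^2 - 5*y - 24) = 1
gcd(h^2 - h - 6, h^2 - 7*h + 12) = h - 3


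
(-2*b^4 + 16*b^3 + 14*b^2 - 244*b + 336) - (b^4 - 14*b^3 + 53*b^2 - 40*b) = -3*b^4 + 30*b^3 - 39*b^2 - 204*b + 336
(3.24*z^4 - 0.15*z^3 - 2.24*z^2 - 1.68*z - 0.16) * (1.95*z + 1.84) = 6.318*z^5 + 5.6691*z^4 - 4.644*z^3 - 7.3976*z^2 - 3.4032*z - 0.2944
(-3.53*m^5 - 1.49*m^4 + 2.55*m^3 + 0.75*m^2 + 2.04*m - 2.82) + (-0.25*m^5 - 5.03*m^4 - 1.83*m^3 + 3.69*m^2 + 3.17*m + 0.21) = -3.78*m^5 - 6.52*m^4 + 0.72*m^3 + 4.44*m^2 + 5.21*m - 2.61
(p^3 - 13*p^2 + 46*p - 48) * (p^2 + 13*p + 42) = p^5 - 81*p^3 + 4*p^2 + 1308*p - 2016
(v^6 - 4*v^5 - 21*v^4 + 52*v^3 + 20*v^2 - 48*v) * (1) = v^6 - 4*v^5 - 21*v^4 + 52*v^3 + 20*v^2 - 48*v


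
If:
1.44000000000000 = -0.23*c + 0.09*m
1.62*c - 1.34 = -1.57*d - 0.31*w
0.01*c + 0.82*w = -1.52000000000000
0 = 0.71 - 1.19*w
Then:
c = -200.92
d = 208.06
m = -497.47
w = 0.60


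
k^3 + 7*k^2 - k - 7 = (k - 1)*(k + 1)*(k + 7)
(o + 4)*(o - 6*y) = o^2 - 6*o*y + 4*o - 24*y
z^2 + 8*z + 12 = (z + 2)*(z + 6)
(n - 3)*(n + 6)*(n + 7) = n^3 + 10*n^2 + 3*n - 126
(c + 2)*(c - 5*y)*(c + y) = c^3 - 4*c^2*y + 2*c^2 - 5*c*y^2 - 8*c*y - 10*y^2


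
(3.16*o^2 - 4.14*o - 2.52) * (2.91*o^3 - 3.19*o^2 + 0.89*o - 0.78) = 9.1956*o^5 - 22.1278*o^4 + 8.6858*o^3 + 1.8894*o^2 + 0.9864*o + 1.9656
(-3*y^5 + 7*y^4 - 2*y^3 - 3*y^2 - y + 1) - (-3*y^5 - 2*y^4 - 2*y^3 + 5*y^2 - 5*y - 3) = 9*y^4 - 8*y^2 + 4*y + 4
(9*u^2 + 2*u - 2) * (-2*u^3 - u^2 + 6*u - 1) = -18*u^5 - 13*u^4 + 56*u^3 + 5*u^2 - 14*u + 2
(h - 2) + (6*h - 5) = 7*h - 7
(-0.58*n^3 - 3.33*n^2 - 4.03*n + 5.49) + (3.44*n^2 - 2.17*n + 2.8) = -0.58*n^3 + 0.11*n^2 - 6.2*n + 8.29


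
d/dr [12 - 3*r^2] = -6*r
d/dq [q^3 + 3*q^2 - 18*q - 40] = 3*q^2 + 6*q - 18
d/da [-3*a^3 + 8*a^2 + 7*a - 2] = -9*a^2 + 16*a + 7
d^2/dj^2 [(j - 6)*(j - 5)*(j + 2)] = 6*j - 18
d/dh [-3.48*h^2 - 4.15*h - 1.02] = -6.96*h - 4.15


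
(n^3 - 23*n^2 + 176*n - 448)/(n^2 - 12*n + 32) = (n^2 - 15*n + 56)/(n - 4)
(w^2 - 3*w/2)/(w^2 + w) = (w - 3/2)/(w + 1)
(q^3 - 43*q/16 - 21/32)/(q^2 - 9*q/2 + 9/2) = (32*q^3 - 86*q - 21)/(16*(2*q^2 - 9*q + 9))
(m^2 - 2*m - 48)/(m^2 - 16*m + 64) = (m + 6)/(m - 8)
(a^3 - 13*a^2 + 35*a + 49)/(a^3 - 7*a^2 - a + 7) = (a - 7)/(a - 1)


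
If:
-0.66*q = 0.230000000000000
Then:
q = -0.35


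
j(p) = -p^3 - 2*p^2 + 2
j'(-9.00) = -207.00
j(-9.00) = 569.00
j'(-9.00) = -207.00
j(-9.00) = 569.00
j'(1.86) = -17.82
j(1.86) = -11.35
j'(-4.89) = -52.18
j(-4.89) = 71.11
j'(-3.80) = -28.12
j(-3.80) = 27.99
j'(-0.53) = 1.28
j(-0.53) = 1.59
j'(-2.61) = -10.00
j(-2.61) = 6.16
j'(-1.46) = -0.55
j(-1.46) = 0.85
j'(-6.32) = -94.55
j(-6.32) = 174.55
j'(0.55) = -3.11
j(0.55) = 1.23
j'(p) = -3*p^2 - 4*p = p*(-3*p - 4)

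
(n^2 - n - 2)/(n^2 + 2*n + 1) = (n - 2)/(n + 1)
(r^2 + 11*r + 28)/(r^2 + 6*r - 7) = (r + 4)/(r - 1)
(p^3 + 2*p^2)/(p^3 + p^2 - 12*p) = p*(p + 2)/(p^2 + p - 12)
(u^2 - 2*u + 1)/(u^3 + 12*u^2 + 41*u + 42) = (u^2 - 2*u + 1)/(u^3 + 12*u^2 + 41*u + 42)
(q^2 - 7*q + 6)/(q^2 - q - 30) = (q - 1)/(q + 5)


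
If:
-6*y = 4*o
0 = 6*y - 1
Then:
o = -1/4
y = 1/6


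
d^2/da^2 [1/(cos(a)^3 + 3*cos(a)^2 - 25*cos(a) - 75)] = ((-97*cos(a) + 24*cos(2*a) + 9*cos(3*a))*(cos(a)^3 + 3*cos(a)^2 - 25*cos(a) - 75)/4 + 2*(3*cos(a)^2 + 6*cos(a) - 25)^2*sin(a)^2)/(cos(a)^3 + 3*cos(a)^2 - 25*cos(a) - 75)^3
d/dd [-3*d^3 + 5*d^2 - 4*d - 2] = -9*d^2 + 10*d - 4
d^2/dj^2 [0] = 0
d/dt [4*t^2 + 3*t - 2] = 8*t + 3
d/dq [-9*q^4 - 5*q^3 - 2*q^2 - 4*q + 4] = -36*q^3 - 15*q^2 - 4*q - 4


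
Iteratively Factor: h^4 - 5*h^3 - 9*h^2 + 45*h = (h + 3)*(h^3 - 8*h^2 + 15*h) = (h - 3)*(h + 3)*(h^2 - 5*h) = h*(h - 3)*(h + 3)*(h - 5)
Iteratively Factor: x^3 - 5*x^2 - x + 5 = (x - 5)*(x^2 - 1) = (x - 5)*(x + 1)*(x - 1)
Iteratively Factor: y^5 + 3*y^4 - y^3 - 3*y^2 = (y + 1)*(y^4 + 2*y^3 - 3*y^2) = (y - 1)*(y + 1)*(y^3 + 3*y^2) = (y - 1)*(y + 1)*(y + 3)*(y^2) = y*(y - 1)*(y + 1)*(y + 3)*(y)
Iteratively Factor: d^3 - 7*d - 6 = (d + 1)*(d^2 - d - 6) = (d - 3)*(d + 1)*(d + 2)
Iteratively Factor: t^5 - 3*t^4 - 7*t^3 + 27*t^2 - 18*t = (t - 3)*(t^4 - 7*t^2 + 6*t) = t*(t - 3)*(t^3 - 7*t + 6) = t*(t - 3)*(t - 1)*(t^2 + t - 6) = t*(t - 3)*(t - 2)*(t - 1)*(t + 3)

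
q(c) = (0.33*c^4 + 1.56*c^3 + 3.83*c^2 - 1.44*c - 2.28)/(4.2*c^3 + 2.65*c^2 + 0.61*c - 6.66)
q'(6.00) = 0.06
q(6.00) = 0.89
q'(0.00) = 0.25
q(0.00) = 0.34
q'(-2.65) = -0.06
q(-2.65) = -0.23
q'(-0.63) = 0.68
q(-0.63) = 0.03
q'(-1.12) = 0.34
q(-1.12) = -0.25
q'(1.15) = -2.20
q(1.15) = 1.04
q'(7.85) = 0.07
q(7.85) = 1.02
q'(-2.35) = -0.08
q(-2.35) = -0.25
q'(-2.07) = -0.09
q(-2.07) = -0.28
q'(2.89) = 0.03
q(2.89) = 0.73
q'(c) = (-12.6*c^2 - 5.3*c - 0.61)*(0.33*c^4 + 1.56*c^3 + 3.83*c^2 - 1.44*c - 2.28)/(4.2*c^3 + 2.65*c^2 + 0.61*c - 6.66)^2 + (1.32*c^3 + 4.68*c^2 + 7.66*c - 1.44)/(4.2*c^3 + 2.65*c^2 + 0.61*c - 6.66) = (1.386*c^6 + 1.749*c^5 - 11.3481*c^4 + 5.208*c^3 + 3.7115*c^2 - 38.9316*c + 10.9812)/(17.64*c^6 + 22.26*c^5 + 12.1465*c^4 - 52.711*c^3 - 34.9259*c^2 - 8.1252*c + 44.3556)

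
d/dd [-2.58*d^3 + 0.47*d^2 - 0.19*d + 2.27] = -7.74*d^2 + 0.94*d - 0.19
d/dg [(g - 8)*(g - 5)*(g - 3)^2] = 4*g^3 - 57*g^2 + 254*g - 357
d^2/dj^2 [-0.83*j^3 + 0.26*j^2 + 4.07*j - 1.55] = 0.52 - 4.98*j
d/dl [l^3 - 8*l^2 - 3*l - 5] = 3*l^2 - 16*l - 3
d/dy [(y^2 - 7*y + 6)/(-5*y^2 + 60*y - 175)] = (5*y^2 - 58*y + 173)/(5*(y^4 - 24*y^3 + 214*y^2 - 840*y + 1225))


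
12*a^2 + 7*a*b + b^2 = (3*a + b)*(4*a + b)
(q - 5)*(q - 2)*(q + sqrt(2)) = q^3 - 7*q^2 + sqrt(2)*q^2 - 7*sqrt(2)*q + 10*q + 10*sqrt(2)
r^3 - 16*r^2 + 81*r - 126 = (r - 7)*(r - 6)*(r - 3)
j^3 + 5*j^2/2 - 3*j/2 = j*(j - 1/2)*(j + 3)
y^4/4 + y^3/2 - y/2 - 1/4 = (y/4 + 1/4)*(y - 1)*(y + 1)^2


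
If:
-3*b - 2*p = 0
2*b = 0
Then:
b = 0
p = 0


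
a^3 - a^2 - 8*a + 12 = (a - 2)^2*(a + 3)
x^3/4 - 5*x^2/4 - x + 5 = (x/4 + 1/2)*(x - 5)*(x - 2)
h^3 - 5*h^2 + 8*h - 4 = (h - 2)^2*(h - 1)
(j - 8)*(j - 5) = j^2 - 13*j + 40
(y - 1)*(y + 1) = y^2 - 1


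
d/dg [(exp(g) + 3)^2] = 2*(exp(g) + 3)*exp(g)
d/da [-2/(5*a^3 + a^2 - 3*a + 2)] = 2*(15*a^2 + 2*a - 3)/(5*a^3 + a^2 - 3*a + 2)^2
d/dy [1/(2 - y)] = (y - 2)^(-2)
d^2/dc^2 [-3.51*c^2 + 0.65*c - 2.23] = -7.02000000000000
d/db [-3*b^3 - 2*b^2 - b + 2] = -9*b^2 - 4*b - 1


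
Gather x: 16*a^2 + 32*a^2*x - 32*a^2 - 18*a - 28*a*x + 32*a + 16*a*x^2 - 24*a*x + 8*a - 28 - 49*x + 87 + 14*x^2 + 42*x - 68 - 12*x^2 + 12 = -16*a^2 + 22*a + x^2*(16*a + 2) + x*(32*a^2 - 52*a - 7) + 3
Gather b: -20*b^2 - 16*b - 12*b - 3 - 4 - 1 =-20*b^2 - 28*b - 8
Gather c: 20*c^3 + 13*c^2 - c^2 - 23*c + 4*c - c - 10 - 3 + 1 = 20*c^3 + 12*c^2 - 20*c - 12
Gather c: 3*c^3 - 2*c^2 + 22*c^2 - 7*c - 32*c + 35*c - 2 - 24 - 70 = 3*c^3 + 20*c^2 - 4*c - 96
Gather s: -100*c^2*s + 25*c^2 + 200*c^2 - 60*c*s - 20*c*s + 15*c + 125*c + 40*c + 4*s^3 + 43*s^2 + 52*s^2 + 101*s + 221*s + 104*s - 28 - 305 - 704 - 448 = 225*c^2 + 180*c + 4*s^3 + 95*s^2 + s*(-100*c^2 - 80*c + 426) - 1485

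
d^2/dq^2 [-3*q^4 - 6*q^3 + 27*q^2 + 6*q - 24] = -36*q^2 - 36*q + 54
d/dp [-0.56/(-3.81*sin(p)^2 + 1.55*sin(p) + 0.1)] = (0.868 - 4.2672*sin(p))*cos(p)/(-3.81*sin(p)^2 + 1.55*sin(p) + 0.1)^2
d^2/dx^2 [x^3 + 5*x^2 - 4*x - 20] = 6*x + 10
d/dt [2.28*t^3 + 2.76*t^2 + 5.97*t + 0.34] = 6.84*t^2 + 5.52*t + 5.97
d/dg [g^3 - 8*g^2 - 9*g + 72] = 3*g^2 - 16*g - 9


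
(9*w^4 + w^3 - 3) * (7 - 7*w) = -63*w^5 + 56*w^4 + 7*w^3 + 21*w - 21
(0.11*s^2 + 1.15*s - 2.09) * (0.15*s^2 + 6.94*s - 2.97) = 0.0165*s^4 + 0.9359*s^3 + 7.3408*s^2 - 17.9201*s + 6.2073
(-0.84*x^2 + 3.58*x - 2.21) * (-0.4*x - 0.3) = 0.336*x^3 - 1.18*x^2 - 0.19*x + 0.663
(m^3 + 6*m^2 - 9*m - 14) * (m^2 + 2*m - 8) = m^5 + 8*m^4 - 5*m^3 - 80*m^2 + 44*m + 112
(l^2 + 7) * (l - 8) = l^3 - 8*l^2 + 7*l - 56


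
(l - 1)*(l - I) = l^2 - l - I*l + I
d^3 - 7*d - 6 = (d - 3)*(d + 1)*(d + 2)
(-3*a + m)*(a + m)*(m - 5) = -3*a^2*m + 15*a^2 - 2*a*m^2 + 10*a*m + m^3 - 5*m^2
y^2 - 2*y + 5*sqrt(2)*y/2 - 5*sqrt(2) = (y - 2)*(y + 5*sqrt(2)/2)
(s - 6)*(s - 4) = s^2 - 10*s + 24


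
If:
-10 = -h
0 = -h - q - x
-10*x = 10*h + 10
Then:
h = 10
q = 1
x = -11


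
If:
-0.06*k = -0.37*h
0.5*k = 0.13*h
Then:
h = 0.00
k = 0.00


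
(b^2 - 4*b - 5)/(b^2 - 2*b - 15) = (b + 1)/(b + 3)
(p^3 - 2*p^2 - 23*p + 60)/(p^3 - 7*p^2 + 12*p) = (p + 5)/p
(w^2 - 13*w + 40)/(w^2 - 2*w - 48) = (w - 5)/(w + 6)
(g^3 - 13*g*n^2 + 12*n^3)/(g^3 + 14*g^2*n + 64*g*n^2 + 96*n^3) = (g^2 - 4*g*n + 3*n^2)/(g^2 + 10*g*n + 24*n^2)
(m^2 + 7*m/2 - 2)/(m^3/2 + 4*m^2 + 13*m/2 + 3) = (2*m^2 + 7*m - 4)/(m^3 + 8*m^2 + 13*m + 6)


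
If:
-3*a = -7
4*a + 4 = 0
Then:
No Solution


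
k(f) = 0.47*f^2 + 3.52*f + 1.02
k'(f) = 0.94*f + 3.52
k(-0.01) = 0.98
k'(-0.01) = 3.51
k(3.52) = 19.23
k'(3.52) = 6.83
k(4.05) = 22.99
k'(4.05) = 7.33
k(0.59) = 3.26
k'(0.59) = 4.07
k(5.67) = 36.09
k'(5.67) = 8.85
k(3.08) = 16.32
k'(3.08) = 6.42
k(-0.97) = -1.95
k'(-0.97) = 2.61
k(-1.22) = -2.57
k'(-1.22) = 2.37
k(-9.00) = 7.41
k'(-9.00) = -4.94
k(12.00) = 110.94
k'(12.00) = 14.80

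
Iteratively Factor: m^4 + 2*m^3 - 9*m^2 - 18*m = (m + 2)*(m^3 - 9*m) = m*(m + 2)*(m^2 - 9) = m*(m - 3)*(m + 2)*(m + 3)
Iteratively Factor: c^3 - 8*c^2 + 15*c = (c)*(c^2 - 8*c + 15) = c*(c - 5)*(c - 3)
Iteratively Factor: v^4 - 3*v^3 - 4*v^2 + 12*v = (v - 2)*(v^3 - v^2 - 6*v) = (v - 2)*(v + 2)*(v^2 - 3*v) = v*(v - 2)*(v + 2)*(v - 3)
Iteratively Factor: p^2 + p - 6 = (p - 2)*(p + 3)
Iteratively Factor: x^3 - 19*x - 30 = (x + 3)*(x^2 - 3*x - 10) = (x - 5)*(x + 3)*(x + 2)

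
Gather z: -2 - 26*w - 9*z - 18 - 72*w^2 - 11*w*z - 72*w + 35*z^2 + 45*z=-72*w^2 - 98*w + 35*z^2 + z*(36 - 11*w) - 20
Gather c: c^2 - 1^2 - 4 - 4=c^2 - 9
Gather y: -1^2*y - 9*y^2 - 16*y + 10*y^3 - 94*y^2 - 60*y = 10*y^3 - 103*y^2 - 77*y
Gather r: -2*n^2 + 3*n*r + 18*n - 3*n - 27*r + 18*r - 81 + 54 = -2*n^2 + 15*n + r*(3*n - 9) - 27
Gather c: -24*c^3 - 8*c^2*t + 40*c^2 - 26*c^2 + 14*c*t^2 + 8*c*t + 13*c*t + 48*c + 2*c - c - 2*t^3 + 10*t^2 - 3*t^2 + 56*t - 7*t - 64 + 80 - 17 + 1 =-24*c^3 + c^2*(14 - 8*t) + c*(14*t^2 + 21*t + 49) - 2*t^3 + 7*t^2 + 49*t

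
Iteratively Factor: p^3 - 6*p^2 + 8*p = (p)*(p^2 - 6*p + 8) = p*(p - 4)*(p - 2)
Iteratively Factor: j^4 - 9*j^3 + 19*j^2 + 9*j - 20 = (j + 1)*(j^3 - 10*j^2 + 29*j - 20) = (j - 4)*(j + 1)*(j^2 - 6*j + 5) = (j - 4)*(j - 1)*(j + 1)*(j - 5)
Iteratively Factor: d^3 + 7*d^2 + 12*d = (d)*(d^2 + 7*d + 12) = d*(d + 3)*(d + 4)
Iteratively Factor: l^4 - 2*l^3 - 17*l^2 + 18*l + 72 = (l - 4)*(l^3 + 2*l^2 - 9*l - 18) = (l - 4)*(l - 3)*(l^2 + 5*l + 6) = (l - 4)*(l - 3)*(l + 3)*(l + 2)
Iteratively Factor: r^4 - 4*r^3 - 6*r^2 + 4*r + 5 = (r - 5)*(r^3 + r^2 - r - 1) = (r - 5)*(r - 1)*(r^2 + 2*r + 1) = (r - 5)*(r - 1)*(r + 1)*(r + 1)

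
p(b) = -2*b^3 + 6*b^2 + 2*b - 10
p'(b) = -6*b^2 + 12*b + 2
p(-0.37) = -9.82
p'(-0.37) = -3.26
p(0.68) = -6.49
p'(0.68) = 7.39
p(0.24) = -9.20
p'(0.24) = 4.53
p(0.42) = -8.25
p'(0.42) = 5.98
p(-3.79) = 177.48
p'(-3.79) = -129.66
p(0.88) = -4.96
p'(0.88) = 7.91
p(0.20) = -9.38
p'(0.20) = 4.16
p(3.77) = -24.35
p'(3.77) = -38.04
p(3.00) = -4.00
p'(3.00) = -16.00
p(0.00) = -10.00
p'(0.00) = 2.00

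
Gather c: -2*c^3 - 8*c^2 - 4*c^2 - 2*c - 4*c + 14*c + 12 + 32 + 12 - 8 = -2*c^3 - 12*c^2 + 8*c + 48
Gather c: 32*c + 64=32*c + 64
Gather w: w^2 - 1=w^2 - 1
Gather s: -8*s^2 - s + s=-8*s^2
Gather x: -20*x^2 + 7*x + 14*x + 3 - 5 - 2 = -20*x^2 + 21*x - 4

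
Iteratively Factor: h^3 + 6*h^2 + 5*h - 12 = (h + 4)*(h^2 + 2*h - 3) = (h + 3)*(h + 4)*(h - 1)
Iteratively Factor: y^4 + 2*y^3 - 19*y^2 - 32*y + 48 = (y - 4)*(y^3 + 6*y^2 + 5*y - 12) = (y - 4)*(y - 1)*(y^2 + 7*y + 12) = (y - 4)*(y - 1)*(y + 3)*(y + 4)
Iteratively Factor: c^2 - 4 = (c + 2)*(c - 2)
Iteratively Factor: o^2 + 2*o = (o)*(o + 2)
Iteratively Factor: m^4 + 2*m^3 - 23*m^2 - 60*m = (m + 4)*(m^3 - 2*m^2 - 15*m) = m*(m + 4)*(m^2 - 2*m - 15) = m*(m - 5)*(m + 4)*(m + 3)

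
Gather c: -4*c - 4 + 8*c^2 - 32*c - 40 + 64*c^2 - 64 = 72*c^2 - 36*c - 108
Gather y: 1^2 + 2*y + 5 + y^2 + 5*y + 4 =y^2 + 7*y + 10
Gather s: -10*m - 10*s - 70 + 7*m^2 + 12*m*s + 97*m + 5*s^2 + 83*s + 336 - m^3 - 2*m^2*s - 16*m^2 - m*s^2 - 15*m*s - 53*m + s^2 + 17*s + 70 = -m^3 - 9*m^2 + 34*m + s^2*(6 - m) + s*(-2*m^2 - 3*m + 90) + 336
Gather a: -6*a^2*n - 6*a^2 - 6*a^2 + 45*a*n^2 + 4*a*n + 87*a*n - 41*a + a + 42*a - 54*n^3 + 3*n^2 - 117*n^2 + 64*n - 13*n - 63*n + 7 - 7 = a^2*(-6*n - 12) + a*(45*n^2 + 91*n + 2) - 54*n^3 - 114*n^2 - 12*n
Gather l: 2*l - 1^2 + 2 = 2*l + 1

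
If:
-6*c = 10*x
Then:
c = -5*x/3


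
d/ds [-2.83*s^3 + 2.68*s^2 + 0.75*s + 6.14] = -8.49*s^2 + 5.36*s + 0.75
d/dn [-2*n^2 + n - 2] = 1 - 4*n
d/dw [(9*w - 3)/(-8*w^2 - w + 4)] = 3*(24*w^2 - 16*w + 11)/(64*w^4 + 16*w^3 - 63*w^2 - 8*w + 16)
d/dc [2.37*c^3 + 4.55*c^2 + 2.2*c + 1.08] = 7.11*c^2 + 9.1*c + 2.2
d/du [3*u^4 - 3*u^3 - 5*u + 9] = 12*u^3 - 9*u^2 - 5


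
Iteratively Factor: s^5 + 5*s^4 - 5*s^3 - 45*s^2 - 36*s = (s)*(s^4 + 5*s^3 - 5*s^2 - 45*s - 36) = s*(s + 4)*(s^3 + s^2 - 9*s - 9) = s*(s + 3)*(s + 4)*(s^2 - 2*s - 3) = s*(s + 1)*(s + 3)*(s + 4)*(s - 3)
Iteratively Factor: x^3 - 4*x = (x)*(x^2 - 4) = x*(x + 2)*(x - 2)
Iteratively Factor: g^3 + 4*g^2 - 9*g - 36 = (g + 3)*(g^2 + g - 12) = (g + 3)*(g + 4)*(g - 3)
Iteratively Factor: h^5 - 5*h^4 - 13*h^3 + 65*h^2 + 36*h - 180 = (h + 3)*(h^4 - 8*h^3 + 11*h^2 + 32*h - 60) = (h + 2)*(h + 3)*(h^3 - 10*h^2 + 31*h - 30) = (h - 5)*(h + 2)*(h + 3)*(h^2 - 5*h + 6) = (h - 5)*(h - 2)*(h + 2)*(h + 3)*(h - 3)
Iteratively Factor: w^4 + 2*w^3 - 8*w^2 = (w)*(w^3 + 2*w^2 - 8*w) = w*(w + 4)*(w^2 - 2*w) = w*(w - 2)*(w + 4)*(w)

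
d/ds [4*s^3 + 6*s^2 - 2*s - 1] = 12*s^2 + 12*s - 2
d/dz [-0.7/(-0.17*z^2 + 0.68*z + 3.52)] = (0.476 - 0.238*z)/(-0.17*z^2 + 0.68*z + 3.52)^2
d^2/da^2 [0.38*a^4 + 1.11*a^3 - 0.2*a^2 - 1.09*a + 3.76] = 4.56*a^2 + 6.66*a - 0.4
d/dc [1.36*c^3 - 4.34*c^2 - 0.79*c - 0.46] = 4.08*c^2 - 8.68*c - 0.79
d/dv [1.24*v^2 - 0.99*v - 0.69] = 2.48*v - 0.99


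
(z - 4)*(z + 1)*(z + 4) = z^3 + z^2 - 16*z - 16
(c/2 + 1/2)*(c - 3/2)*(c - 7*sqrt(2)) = c^3/2 - 7*sqrt(2)*c^2/2 - c^2/4 - 3*c/4 + 7*sqrt(2)*c/4 + 21*sqrt(2)/4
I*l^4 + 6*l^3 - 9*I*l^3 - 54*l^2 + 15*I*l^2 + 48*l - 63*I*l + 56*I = (l - 8)*(l - 7*I)*(l + I)*(I*l - I)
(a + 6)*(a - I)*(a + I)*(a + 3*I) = a^4 + 6*a^3 + 3*I*a^3 + a^2 + 18*I*a^2 + 6*a + 3*I*a + 18*I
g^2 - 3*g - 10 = (g - 5)*(g + 2)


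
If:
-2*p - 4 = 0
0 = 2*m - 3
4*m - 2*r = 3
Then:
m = 3/2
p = -2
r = 3/2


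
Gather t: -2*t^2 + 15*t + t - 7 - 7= -2*t^2 + 16*t - 14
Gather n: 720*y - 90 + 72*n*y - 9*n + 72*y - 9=n*(72*y - 9) + 792*y - 99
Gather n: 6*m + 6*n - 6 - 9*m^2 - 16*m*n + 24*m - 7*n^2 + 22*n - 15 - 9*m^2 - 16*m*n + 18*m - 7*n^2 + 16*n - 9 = -18*m^2 + 48*m - 14*n^2 + n*(44 - 32*m) - 30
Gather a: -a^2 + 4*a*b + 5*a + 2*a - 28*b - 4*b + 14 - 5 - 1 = -a^2 + a*(4*b + 7) - 32*b + 8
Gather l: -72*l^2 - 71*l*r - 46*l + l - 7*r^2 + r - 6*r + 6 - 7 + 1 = -72*l^2 + l*(-71*r - 45) - 7*r^2 - 5*r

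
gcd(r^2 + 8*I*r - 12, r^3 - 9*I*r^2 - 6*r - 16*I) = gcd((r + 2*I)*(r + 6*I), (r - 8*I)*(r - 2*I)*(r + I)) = 1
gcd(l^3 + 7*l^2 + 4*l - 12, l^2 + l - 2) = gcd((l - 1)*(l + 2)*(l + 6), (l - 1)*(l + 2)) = l^2 + l - 2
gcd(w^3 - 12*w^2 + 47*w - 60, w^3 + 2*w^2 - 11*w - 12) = w - 3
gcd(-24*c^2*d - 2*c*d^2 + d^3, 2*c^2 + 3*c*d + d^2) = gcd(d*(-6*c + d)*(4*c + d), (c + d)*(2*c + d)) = 1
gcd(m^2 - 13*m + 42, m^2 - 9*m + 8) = 1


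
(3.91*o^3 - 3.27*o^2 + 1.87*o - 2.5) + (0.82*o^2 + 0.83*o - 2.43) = 3.91*o^3 - 2.45*o^2 + 2.7*o - 4.93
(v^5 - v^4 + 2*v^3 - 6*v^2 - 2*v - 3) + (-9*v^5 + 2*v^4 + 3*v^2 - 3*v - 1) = -8*v^5 + v^4 + 2*v^3 - 3*v^2 - 5*v - 4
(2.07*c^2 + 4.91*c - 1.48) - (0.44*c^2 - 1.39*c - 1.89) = 1.63*c^2 + 6.3*c + 0.41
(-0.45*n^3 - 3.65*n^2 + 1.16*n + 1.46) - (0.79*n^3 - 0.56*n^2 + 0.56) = -1.24*n^3 - 3.09*n^2 + 1.16*n + 0.9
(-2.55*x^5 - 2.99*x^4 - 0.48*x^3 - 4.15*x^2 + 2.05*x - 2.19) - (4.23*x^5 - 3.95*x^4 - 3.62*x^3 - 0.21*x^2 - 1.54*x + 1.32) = -6.78*x^5 + 0.96*x^4 + 3.14*x^3 - 3.94*x^2 + 3.59*x - 3.51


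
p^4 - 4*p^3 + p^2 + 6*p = p*(p - 3)*(p - 2)*(p + 1)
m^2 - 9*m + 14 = (m - 7)*(m - 2)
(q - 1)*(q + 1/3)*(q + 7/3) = q^3 + 5*q^2/3 - 17*q/9 - 7/9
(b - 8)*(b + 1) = b^2 - 7*b - 8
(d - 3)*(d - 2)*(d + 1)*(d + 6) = d^4 + 2*d^3 - 23*d^2 + 12*d + 36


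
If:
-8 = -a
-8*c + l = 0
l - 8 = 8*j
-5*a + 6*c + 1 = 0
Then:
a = 8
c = 13/2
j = 11/2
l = 52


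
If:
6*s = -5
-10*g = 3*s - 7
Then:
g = 19/20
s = -5/6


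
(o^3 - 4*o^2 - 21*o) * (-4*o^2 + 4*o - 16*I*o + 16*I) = -4*o^5 + 20*o^4 - 16*I*o^4 + 68*o^3 + 80*I*o^3 - 84*o^2 + 272*I*o^2 - 336*I*o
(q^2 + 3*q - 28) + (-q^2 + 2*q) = 5*q - 28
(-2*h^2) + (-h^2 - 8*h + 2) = -3*h^2 - 8*h + 2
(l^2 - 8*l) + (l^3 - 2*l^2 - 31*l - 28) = l^3 - l^2 - 39*l - 28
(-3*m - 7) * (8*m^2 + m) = -24*m^3 - 59*m^2 - 7*m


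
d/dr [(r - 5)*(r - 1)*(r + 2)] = 3*r^2 - 8*r - 7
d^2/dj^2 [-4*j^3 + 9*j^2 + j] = 18 - 24*j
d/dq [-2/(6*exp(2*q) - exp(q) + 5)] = (24*exp(q) - 2)*exp(q)/(6*exp(2*q) - exp(q) + 5)^2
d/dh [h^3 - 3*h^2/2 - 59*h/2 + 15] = 3*h^2 - 3*h - 59/2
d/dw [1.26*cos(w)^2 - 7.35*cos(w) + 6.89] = (7.35 - 2.52*cos(w))*sin(w)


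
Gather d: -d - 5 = -d - 5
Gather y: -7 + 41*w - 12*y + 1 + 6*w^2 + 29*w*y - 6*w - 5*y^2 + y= 6*w^2 + 35*w - 5*y^2 + y*(29*w - 11) - 6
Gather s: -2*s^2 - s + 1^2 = -2*s^2 - s + 1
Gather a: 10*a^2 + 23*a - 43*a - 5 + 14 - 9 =10*a^2 - 20*a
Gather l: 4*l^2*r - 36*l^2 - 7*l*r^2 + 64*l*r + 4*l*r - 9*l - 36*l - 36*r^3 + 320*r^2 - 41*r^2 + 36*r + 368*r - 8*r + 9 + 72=l^2*(4*r - 36) + l*(-7*r^2 + 68*r - 45) - 36*r^3 + 279*r^2 + 396*r + 81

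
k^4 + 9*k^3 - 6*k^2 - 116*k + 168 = (k - 2)^2*(k + 6)*(k + 7)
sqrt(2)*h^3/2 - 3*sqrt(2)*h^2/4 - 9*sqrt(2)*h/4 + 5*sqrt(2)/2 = (h - 5/2)*(h - 1)*(sqrt(2)*h/2 + sqrt(2))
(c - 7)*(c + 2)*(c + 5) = c^3 - 39*c - 70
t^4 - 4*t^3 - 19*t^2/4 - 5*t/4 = t*(t - 5)*(t + 1/2)^2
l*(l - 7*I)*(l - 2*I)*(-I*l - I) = -I*l^4 - 9*l^3 - I*l^3 - 9*l^2 + 14*I*l^2 + 14*I*l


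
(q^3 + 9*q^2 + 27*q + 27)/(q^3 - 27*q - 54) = (q + 3)/(q - 6)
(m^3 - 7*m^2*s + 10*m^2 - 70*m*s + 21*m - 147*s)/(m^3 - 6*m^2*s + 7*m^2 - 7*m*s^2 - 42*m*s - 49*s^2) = (m + 3)/(m + s)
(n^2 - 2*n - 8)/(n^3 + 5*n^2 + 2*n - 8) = (n - 4)/(n^2 + 3*n - 4)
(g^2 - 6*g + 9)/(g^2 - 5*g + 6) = (g - 3)/(g - 2)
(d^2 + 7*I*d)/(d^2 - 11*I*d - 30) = d*(d + 7*I)/(d^2 - 11*I*d - 30)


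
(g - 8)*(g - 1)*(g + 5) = g^3 - 4*g^2 - 37*g + 40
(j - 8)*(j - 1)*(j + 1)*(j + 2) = j^4 - 6*j^3 - 17*j^2 + 6*j + 16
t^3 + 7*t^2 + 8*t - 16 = (t - 1)*(t + 4)^2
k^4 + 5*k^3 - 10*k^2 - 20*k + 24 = (k - 2)*(k - 1)*(k + 2)*(k + 6)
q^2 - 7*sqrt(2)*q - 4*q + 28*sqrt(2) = (q - 4)*(q - 7*sqrt(2))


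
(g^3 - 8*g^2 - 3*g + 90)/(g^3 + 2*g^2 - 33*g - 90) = (g - 5)/(g + 5)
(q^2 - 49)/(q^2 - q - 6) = (49 - q^2)/(-q^2 + q + 6)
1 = 1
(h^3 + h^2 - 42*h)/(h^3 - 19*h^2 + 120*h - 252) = h*(h + 7)/(h^2 - 13*h + 42)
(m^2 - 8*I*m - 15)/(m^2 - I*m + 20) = (m - 3*I)/(m + 4*I)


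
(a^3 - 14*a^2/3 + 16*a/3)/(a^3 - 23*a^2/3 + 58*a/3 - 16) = a/(a - 3)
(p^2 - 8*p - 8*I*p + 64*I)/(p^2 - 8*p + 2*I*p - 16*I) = (p - 8*I)/(p + 2*I)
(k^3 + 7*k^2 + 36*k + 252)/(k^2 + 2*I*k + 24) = (k^2 + k*(7 - 6*I) - 42*I)/(k - 4*I)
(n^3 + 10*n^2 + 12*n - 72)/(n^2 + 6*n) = n + 4 - 12/n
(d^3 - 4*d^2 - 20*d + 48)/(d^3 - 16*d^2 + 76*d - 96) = (d + 4)/(d - 8)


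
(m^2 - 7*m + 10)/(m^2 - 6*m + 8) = (m - 5)/(m - 4)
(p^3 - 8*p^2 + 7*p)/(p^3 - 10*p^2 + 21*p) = (p - 1)/(p - 3)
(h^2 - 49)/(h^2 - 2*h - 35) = (h + 7)/(h + 5)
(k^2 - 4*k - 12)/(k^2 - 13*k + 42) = (k + 2)/(k - 7)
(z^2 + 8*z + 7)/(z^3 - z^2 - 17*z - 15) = (z + 7)/(z^2 - 2*z - 15)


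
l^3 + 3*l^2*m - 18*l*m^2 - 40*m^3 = (l - 4*m)*(l + 2*m)*(l + 5*m)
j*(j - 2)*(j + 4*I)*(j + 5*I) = j^4 - 2*j^3 + 9*I*j^3 - 20*j^2 - 18*I*j^2 + 40*j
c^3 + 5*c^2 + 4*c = c*(c + 1)*(c + 4)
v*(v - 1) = v^2 - v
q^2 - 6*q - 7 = (q - 7)*(q + 1)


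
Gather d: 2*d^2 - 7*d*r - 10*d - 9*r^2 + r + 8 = 2*d^2 + d*(-7*r - 10) - 9*r^2 + r + 8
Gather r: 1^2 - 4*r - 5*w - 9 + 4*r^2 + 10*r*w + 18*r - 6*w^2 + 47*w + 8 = 4*r^2 + r*(10*w + 14) - 6*w^2 + 42*w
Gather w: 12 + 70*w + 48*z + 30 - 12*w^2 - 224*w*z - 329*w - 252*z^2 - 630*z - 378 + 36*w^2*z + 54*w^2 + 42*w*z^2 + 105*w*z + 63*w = w^2*(36*z + 42) + w*(42*z^2 - 119*z - 196) - 252*z^2 - 582*z - 336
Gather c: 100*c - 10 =100*c - 10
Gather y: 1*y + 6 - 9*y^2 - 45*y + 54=-9*y^2 - 44*y + 60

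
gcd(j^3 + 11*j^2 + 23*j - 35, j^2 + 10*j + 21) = j + 7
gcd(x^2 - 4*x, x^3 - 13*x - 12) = x - 4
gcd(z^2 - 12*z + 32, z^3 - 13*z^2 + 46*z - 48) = z - 8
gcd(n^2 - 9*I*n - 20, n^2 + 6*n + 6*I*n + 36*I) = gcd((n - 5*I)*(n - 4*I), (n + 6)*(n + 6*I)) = 1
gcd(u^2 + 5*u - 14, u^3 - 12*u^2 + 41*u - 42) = u - 2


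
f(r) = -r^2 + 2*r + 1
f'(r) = 2 - 2*r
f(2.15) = 0.68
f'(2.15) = -2.30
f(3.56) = -4.55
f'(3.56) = -5.12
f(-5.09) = -35.09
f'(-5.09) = 12.18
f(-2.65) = -11.32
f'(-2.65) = 7.30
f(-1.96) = -6.76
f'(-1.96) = 5.92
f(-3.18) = -15.47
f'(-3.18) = 8.36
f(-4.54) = -28.69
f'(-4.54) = 11.08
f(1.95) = 1.10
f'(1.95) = -1.90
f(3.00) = -2.00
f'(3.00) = -4.00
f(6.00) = -23.00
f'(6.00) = -10.00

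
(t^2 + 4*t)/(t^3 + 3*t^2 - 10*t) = (t + 4)/(t^2 + 3*t - 10)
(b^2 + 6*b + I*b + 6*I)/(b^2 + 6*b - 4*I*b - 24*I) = (b + I)/(b - 4*I)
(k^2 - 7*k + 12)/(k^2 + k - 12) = (k - 4)/(k + 4)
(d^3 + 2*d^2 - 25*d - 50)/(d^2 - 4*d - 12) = (d^2 - 25)/(d - 6)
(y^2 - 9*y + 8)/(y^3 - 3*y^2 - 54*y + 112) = (y - 1)/(y^2 + 5*y - 14)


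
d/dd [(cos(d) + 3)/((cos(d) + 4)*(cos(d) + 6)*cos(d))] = (123*cos(d) + 19*cos(2*d) + cos(3*d) + 163)*sin(d)/(2*(cos(d) + 4)^2*(cos(d) + 6)^2*cos(d)^2)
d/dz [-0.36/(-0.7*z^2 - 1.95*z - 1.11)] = (-0.504*z - 0.702)/(0.7*z^2 + 1.95*z + 1.11)^2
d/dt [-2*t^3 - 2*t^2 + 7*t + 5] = -6*t^2 - 4*t + 7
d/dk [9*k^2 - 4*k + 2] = 18*k - 4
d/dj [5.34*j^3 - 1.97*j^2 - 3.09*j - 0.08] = 16.02*j^2 - 3.94*j - 3.09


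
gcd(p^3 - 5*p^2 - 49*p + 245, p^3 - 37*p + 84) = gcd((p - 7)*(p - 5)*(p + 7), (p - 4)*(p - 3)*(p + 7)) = p + 7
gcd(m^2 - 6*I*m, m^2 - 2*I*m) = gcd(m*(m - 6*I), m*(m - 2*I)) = m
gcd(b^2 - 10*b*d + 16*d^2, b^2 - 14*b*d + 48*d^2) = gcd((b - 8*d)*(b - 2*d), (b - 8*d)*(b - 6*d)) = b - 8*d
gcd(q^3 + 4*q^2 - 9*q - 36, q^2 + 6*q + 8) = q + 4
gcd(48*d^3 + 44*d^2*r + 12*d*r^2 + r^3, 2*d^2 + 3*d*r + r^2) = 2*d + r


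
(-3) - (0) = -3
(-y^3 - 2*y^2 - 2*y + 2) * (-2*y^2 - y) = 2*y^5 + 5*y^4 + 6*y^3 - 2*y^2 - 2*y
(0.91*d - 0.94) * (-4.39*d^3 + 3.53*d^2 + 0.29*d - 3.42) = -3.9949*d^4 + 7.3389*d^3 - 3.0543*d^2 - 3.3848*d + 3.2148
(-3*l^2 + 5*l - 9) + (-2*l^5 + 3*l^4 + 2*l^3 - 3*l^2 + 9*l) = -2*l^5 + 3*l^4 + 2*l^3 - 6*l^2 + 14*l - 9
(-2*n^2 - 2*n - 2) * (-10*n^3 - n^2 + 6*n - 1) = 20*n^5 + 22*n^4 + 10*n^3 - 8*n^2 - 10*n + 2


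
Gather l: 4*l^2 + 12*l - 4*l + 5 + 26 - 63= 4*l^2 + 8*l - 32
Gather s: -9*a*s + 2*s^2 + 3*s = 2*s^2 + s*(3 - 9*a)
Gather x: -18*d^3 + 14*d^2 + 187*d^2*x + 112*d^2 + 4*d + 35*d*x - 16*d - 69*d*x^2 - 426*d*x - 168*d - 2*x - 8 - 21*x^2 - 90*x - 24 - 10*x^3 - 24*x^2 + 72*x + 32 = -18*d^3 + 126*d^2 - 180*d - 10*x^3 + x^2*(-69*d - 45) + x*(187*d^2 - 391*d - 20)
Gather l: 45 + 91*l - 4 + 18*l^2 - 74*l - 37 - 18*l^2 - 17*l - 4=0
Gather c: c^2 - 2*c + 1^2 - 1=c^2 - 2*c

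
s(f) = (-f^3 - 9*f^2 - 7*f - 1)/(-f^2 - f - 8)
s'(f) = (2*f + 1)*(-f^3 - 9*f^2 - 7*f - 1)/(-f^2 - f - 8)^2 + (-3*f^2 - 18*f - 7)/(-f^2 - f - 8)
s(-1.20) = 0.47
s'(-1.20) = -1.17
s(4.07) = 8.59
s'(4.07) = 1.80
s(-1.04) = 0.29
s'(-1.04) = -1.02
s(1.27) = 2.43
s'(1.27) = 2.40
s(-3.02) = 2.44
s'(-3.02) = -0.55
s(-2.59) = 2.13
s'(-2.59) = -0.87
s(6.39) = 12.21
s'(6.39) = 1.38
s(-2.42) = 1.98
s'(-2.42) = -1.00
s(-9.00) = -0.78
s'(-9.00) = 0.94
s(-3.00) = 2.43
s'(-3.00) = -0.56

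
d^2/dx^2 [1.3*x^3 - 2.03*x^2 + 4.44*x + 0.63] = 7.8*x - 4.06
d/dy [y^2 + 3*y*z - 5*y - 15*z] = 2*y + 3*z - 5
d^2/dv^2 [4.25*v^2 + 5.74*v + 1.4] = 8.50000000000000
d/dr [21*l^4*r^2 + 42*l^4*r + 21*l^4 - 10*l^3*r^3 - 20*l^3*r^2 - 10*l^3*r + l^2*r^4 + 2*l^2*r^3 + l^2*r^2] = 2*l^2*(21*l^2*r + 21*l^2 - 15*l*r^2 - 20*l*r - 5*l + 2*r^3 + 3*r^2 + r)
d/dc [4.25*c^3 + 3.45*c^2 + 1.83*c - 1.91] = 12.75*c^2 + 6.9*c + 1.83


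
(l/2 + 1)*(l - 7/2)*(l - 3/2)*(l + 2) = l^4/2 - l^3/2 - 43*l^2/8 + l/2 + 21/2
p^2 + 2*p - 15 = (p - 3)*(p + 5)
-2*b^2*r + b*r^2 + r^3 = r*(-b + r)*(2*b + r)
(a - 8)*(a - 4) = a^2 - 12*a + 32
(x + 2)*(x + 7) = x^2 + 9*x + 14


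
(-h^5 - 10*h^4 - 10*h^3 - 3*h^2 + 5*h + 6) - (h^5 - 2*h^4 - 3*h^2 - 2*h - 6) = -2*h^5 - 8*h^4 - 10*h^3 + 7*h + 12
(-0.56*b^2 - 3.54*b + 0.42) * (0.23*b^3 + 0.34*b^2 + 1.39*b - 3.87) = -0.1288*b^5 - 1.0046*b^4 - 1.8854*b^3 - 2.6106*b^2 + 14.2836*b - 1.6254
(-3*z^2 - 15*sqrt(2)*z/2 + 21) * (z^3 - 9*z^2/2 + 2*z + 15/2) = -3*z^5 - 15*sqrt(2)*z^4/2 + 27*z^4/2 + 15*z^3 + 135*sqrt(2)*z^3/4 - 117*z^2 - 15*sqrt(2)*z^2 - 225*sqrt(2)*z/4 + 42*z + 315/2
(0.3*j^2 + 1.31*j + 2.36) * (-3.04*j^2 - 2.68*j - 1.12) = -0.912*j^4 - 4.7864*j^3 - 11.0212*j^2 - 7.792*j - 2.6432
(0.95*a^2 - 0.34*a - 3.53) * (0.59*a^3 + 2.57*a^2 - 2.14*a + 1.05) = 0.5605*a^5 + 2.2409*a^4 - 4.9895*a^3 - 7.347*a^2 + 7.1972*a - 3.7065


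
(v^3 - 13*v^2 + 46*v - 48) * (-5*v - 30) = -5*v^4 + 35*v^3 + 160*v^2 - 1140*v + 1440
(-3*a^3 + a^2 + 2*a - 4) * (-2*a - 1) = 6*a^4 + a^3 - 5*a^2 + 6*a + 4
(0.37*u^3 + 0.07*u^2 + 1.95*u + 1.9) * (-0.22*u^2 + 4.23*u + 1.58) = -0.0814*u^5 + 1.5497*u^4 + 0.4517*u^3 + 7.9411*u^2 + 11.118*u + 3.002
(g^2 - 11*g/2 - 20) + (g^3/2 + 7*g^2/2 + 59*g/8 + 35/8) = g^3/2 + 9*g^2/2 + 15*g/8 - 125/8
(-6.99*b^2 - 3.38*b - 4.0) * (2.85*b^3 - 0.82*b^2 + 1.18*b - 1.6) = -19.9215*b^5 - 3.9012*b^4 - 16.8766*b^3 + 10.4756*b^2 + 0.688000000000001*b + 6.4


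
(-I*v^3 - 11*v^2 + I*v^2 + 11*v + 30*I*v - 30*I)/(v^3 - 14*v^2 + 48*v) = (-I*v^3 + v^2*(-11 + I) + v*(11 + 30*I) - 30*I)/(v*(v^2 - 14*v + 48))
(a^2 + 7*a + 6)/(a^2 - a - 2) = (a + 6)/(a - 2)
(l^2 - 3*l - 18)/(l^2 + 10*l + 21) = (l - 6)/(l + 7)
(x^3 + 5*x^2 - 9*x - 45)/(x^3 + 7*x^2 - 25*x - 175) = (x^2 - 9)/(x^2 + 2*x - 35)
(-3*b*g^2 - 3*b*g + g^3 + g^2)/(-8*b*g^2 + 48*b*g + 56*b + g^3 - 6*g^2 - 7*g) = g*(3*b - g)/(8*b*g - 56*b - g^2 + 7*g)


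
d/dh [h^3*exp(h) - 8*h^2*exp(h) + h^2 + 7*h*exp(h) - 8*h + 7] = h^3*exp(h) - 5*h^2*exp(h) - 9*h*exp(h) + 2*h + 7*exp(h) - 8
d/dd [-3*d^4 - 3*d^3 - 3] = d^2*(-12*d - 9)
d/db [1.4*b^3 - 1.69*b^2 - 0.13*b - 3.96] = 4.2*b^2 - 3.38*b - 0.13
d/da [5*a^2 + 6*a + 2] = 10*a + 6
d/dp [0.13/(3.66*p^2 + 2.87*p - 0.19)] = (-0.9516*p - 0.3731)/(3.66*p^2 + 2.87*p - 0.19)^2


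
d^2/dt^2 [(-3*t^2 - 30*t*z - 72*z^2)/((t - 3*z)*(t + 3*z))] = 6*z*(10*t^3 + 99*t^2*z + 270*t*z^2 + 297*z^3)/(-t^6 + 27*t^4*z^2 - 243*t^2*z^4 + 729*z^6)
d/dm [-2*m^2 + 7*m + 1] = 7 - 4*m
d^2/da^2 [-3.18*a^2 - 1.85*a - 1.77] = -6.36000000000000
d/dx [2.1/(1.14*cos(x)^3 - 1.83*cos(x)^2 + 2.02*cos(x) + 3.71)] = (7.182*cos(x)^2 - 7.686*cos(x) + 4.242)*sin(x)/(1.14*cos(x)^3 - 1.83*cos(x)^2 + 2.02*cos(x) + 3.71)^2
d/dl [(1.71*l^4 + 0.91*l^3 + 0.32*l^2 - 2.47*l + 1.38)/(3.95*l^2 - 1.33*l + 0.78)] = (13.509*l^5 - 3.2284*l^4 + 2.9146*l^3 + 11.4603*l^2 - 10.4028*l - 0.0912000000000004)/(15.6025*l^4 - 10.507*l^3 + 7.9309*l^2 - 2.0748*l + 0.6084)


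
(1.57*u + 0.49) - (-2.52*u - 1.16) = 4.09*u + 1.65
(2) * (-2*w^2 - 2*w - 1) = -4*w^2 - 4*w - 2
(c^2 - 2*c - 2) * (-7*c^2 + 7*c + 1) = -7*c^4 + 21*c^3 + c^2 - 16*c - 2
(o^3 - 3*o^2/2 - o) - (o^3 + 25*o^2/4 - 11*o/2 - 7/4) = -31*o^2/4 + 9*o/2 + 7/4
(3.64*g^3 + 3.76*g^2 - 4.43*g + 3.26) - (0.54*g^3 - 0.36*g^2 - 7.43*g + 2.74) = 3.1*g^3 + 4.12*g^2 + 3.0*g + 0.52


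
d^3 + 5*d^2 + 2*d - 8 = (d - 1)*(d + 2)*(d + 4)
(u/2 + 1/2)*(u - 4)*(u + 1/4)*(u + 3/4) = u^4/2 - u^3 - 109*u^2/32 - 73*u/32 - 3/8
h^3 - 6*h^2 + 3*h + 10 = (h - 5)*(h - 2)*(h + 1)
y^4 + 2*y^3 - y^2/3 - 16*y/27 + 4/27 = (y - 1/3)^2*(y + 2/3)*(y + 2)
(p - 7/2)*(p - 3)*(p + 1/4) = p^3 - 25*p^2/4 + 71*p/8 + 21/8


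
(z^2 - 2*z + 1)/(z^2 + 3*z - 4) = (z - 1)/(z + 4)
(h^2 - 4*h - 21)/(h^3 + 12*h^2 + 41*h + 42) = (h - 7)/(h^2 + 9*h + 14)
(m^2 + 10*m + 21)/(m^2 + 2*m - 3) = (m + 7)/(m - 1)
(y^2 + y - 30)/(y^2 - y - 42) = (y - 5)/(y - 7)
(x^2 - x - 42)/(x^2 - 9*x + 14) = (x + 6)/(x - 2)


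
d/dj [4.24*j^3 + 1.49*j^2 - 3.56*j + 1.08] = 12.72*j^2 + 2.98*j - 3.56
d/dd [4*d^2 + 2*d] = 8*d + 2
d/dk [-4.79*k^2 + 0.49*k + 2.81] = 0.49 - 9.58*k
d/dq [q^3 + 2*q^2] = q*(3*q + 4)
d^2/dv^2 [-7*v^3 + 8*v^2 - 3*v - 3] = 16 - 42*v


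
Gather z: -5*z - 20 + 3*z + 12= -2*z - 8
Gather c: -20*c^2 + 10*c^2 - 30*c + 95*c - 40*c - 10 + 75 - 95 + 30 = -10*c^2 + 25*c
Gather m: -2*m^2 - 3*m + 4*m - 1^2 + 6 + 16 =-2*m^2 + m + 21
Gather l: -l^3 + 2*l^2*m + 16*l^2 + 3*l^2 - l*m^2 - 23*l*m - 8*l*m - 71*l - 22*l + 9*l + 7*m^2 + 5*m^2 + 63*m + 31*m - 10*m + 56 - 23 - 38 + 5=-l^3 + l^2*(2*m + 19) + l*(-m^2 - 31*m - 84) + 12*m^2 + 84*m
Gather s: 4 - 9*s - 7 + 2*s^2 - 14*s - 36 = 2*s^2 - 23*s - 39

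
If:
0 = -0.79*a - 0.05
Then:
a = -0.06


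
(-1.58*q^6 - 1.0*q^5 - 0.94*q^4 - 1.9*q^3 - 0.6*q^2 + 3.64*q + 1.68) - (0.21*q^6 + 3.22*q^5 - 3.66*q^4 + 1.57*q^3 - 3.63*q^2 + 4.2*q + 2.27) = -1.79*q^6 - 4.22*q^5 + 2.72*q^4 - 3.47*q^3 + 3.03*q^2 - 0.56*q - 0.59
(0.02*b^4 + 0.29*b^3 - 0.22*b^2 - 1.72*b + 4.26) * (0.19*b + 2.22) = 0.0038*b^5 + 0.0995*b^4 + 0.602*b^3 - 0.8152*b^2 - 3.009*b + 9.4572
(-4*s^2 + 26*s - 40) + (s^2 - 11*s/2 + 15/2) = -3*s^2 + 41*s/2 - 65/2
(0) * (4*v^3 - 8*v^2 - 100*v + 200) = 0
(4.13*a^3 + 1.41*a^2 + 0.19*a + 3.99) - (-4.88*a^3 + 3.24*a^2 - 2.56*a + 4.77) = 9.01*a^3 - 1.83*a^2 + 2.75*a - 0.779999999999999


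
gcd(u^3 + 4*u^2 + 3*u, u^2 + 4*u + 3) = u^2 + 4*u + 3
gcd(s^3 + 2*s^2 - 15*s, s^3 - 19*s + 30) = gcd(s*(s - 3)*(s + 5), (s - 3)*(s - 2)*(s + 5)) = s^2 + 2*s - 15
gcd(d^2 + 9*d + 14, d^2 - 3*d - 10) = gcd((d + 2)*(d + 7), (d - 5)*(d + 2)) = d + 2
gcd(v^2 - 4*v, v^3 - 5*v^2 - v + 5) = 1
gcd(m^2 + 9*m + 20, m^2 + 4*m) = m + 4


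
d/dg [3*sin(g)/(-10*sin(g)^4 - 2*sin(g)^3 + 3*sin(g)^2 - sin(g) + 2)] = 3*(30*sin(g)^4 + 4*sin(g)^3 - 3*sin(g)^2 + 2)*cos(g)/(10*sin(g)^4 + 2*sin(g)^3 - 3*sin(g)^2 + sin(g) - 2)^2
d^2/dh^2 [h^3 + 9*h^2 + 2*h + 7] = 6*h + 18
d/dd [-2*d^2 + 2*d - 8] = 2 - 4*d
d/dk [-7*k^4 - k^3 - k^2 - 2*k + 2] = -28*k^3 - 3*k^2 - 2*k - 2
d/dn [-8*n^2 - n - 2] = -16*n - 1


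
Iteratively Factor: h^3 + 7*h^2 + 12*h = (h + 4)*(h^2 + 3*h) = (h + 3)*(h + 4)*(h)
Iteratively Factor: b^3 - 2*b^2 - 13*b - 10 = (b + 2)*(b^2 - 4*b - 5) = (b + 1)*(b + 2)*(b - 5)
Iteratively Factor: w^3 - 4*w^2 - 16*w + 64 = (w - 4)*(w^2 - 16) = (w - 4)*(w + 4)*(w - 4)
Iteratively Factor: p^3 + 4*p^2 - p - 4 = (p - 1)*(p^2 + 5*p + 4) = (p - 1)*(p + 4)*(p + 1)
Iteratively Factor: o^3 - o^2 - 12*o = (o + 3)*(o^2 - 4*o) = o*(o + 3)*(o - 4)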